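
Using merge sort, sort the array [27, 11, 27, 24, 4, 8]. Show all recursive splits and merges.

Merge sort trace:

Split: [27, 11, 27, 24, 4, 8] -> [27, 11, 27] and [24, 4, 8]
  Split: [27, 11, 27] -> [27] and [11, 27]
    Split: [11, 27] -> [11] and [27]
    Merge: [11] + [27] -> [11, 27]
  Merge: [27] + [11, 27] -> [11, 27, 27]
  Split: [24, 4, 8] -> [24] and [4, 8]
    Split: [4, 8] -> [4] and [8]
    Merge: [4] + [8] -> [4, 8]
  Merge: [24] + [4, 8] -> [4, 8, 24]
Merge: [11, 27, 27] + [4, 8, 24] -> [4, 8, 11, 24, 27, 27]

Final sorted array: [4, 8, 11, 24, 27, 27]

The merge sort proceeds by recursively splitting the array and merging sorted halves.
After all merges, the sorted array is [4, 8, 11, 24, 27, 27].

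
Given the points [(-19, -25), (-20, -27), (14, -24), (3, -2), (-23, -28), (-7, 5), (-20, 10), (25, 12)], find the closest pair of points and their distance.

Computing all pairwise distances among 8 points:

d((-19, -25), (-20, -27)) = 2.2361 <-- minimum
d((-19, -25), (14, -24)) = 33.0151
d((-19, -25), (3, -2)) = 31.8277
d((-19, -25), (-23, -28)) = 5.0
d((-19, -25), (-7, 5)) = 32.311
d((-19, -25), (-20, 10)) = 35.0143
d((-19, -25), (25, 12)) = 57.4891
d((-20, -27), (14, -24)) = 34.1321
d((-20, -27), (3, -2)) = 33.9706
d((-20, -27), (-23, -28)) = 3.1623
d((-20, -27), (-7, 5)) = 34.5398
d((-20, -27), (-20, 10)) = 37.0
d((-20, -27), (25, 12)) = 59.5483
d((14, -24), (3, -2)) = 24.5967
d((14, -24), (-23, -28)) = 37.2156
d((14, -24), (-7, 5)) = 35.805
d((14, -24), (-20, 10)) = 48.0833
d((14, -24), (25, 12)) = 37.6431
d((3, -2), (-23, -28)) = 36.7696
d((3, -2), (-7, 5)) = 12.2066
d((3, -2), (-20, 10)) = 25.9422
d((3, -2), (25, 12)) = 26.0768
d((-23, -28), (-7, 5)) = 36.6742
d((-23, -28), (-20, 10)) = 38.1182
d((-23, -28), (25, 12)) = 62.482
d((-7, 5), (-20, 10)) = 13.9284
d((-7, 5), (25, 12)) = 32.7567
d((-20, 10), (25, 12)) = 45.0444

Closest pair: (-19, -25) and (-20, -27) with distance 2.2361

The closest pair is (-19, -25) and (-20, -27) with Euclidean distance 2.2361. For 8 points, brute-force pairwise comparison is shown above. For large n, the divide-and-conquer algorithm (sort by x, recurse on halves, check the dividing strip) achieves O(n log n).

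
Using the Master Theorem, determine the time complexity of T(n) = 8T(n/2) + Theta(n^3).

Master Theorem for T(n) = 8T(n/2) + O(n^3):

a = 8, b = 2, c = 3
log_b(a) = log_2(8) = 3.0000

Case 2: c = 3 = log_2(8) = 3.0000
T(n) = O(n^3 log n) = O(n^3 log n)

For T(n) = 8T(n/2) + O(n^3): log_2(8) = 3.0000. This is Case 2 of the Master Theorem (c = log_b(a), equal work at all levels), giving O(n^3 log n).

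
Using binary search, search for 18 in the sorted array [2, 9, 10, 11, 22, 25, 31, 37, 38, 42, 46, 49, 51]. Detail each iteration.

Binary search for 18 in [2, 9, 10, 11, 22, 25, 31, 37, 38, 42, 46, 49, 51]:

lo=0, hi=12, mid=6, arr[mid]=31 -> 31 > 18, search left half
lo=0, hi=5, mid=2, arr[mid]=10 -> 10 < 18, search right half
lo=3, hi=5, mid=4, arr[mid]=22 -> 22 > 18, search left half
lo=3, hi=3, mid=3, arr[mid]=11 -> 11 < 18, search right half
lo=4 > hi=3, target 18 not found

Binary search determines that 18 is not in the array after 4 comparisons. The search space was exhausted without finding the target.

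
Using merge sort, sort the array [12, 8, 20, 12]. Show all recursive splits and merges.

Merge sort trace:

Split: [12, 8, 20, 12] -> [12, 8] and [20, 12]
  Split: [12, 8] -> [12] and [8]
  Merge: [12] + [8] -> [8, 12]
  Split: [20, 12] -> [20] and [12]
  Merge: [20] + [12] -> [12, 20]
Merge: [8, 12] + [12, 20] -> [8, 12, 12, 20]

Final sorted array: [8, 12, 12, 20]

The merge sort proceeds by recursively splitting the array and merging sorted halves.
After all merges, the sorted array is [8, 12, 12, 20].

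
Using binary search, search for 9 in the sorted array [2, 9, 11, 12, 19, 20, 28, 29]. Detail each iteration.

Binary search for 9 in [2, 9, 11, 12, 19, 20, 28, 29]:

lo=0, hi=7, mid=3, arr[mid]=12 -> 12 > 9, search left half
lo=0, hi=2, mid=1, arr[mid]=9 -> Found target at index 1!

Binary search finds 9 at index 1 after 2 comparisons. The search repeatedly halves the search space by comparing with the middle element.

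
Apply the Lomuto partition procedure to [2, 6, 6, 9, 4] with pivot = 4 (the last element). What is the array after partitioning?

Lomuto partition with pivot = 4:

Initial array: [2, 6, 6, 9, 4]

arr[0]=2 <= 4: swap with position 0, array becomes [2, 6, 6, 9, 4]
arr[1]=6 > 4: no swap
arr[2]=6 > 4: no swap
arr[3]=9 > 4: no swap

Place pivot at position 1: [2, 4, 6, 9, 6]
Pivot position: 1

After partitioning with pivot 4, the array becomes [2, 4, 6, 9, 6]. The pivot is placed at index 1. All elements to the left of the pivot are <= 4, and all elements to the right are > 4.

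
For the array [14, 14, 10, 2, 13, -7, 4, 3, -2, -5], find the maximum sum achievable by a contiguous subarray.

Using Kadane's algorithm on [14, 14, 10, 2, 13, -7, 4, 3, -2, -5]:

Scanning through the array:
Position 1 (value 14): max_ending_here = 28, max_so_far = 28
Position 2 (value 10): max_ending_here = 38, max_so_far = 38
Position 3 (value 2): max_ending_here = 40, max_so_far = 40
Position 4 (value 13): max_ending_here = 53, max_so_far = 53
Position 5 (value -7): max_ending_here = 46, max_so_far = 53
Position 6 (value 4): max_ending_here = 50, max_so_far = 53
Position 7 (value 3): max_ending_here = 53, max_so_far = 53
Position 8 (value -2): max_ending_here = 51, max_so_far = 53
Position 9 (value -5): max_ending_here = 46, max_so_far = 53

Maximum subarray: [14, 14, 10, 2, 13]
Maximum sum: 53

The maximum subarray is [14, 14, 10, 2, 13] with sum 53. This subarray runs from index 0 to index 4.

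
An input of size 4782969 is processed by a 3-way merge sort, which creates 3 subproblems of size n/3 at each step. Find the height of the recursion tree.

For divide and conquer with division factor 3:

Problem sizes at each level:
Level 0: 4782969
Level 1: 1594323
Level 2: 531441
Level 3: 177147
Level 4: 59049
Level 5: 19683
Level 6: 6561
Level 7: 2187
Level 8: 729
Level 9: 243
Level 10: 81
Level 11: 27
Level 12: 9
Level 13: 3
Level 14: 1

The root is level 0 and the size-1 base case is level 14 (the tree spans levels 0 through 14, i.e. 15 levels counting the root), so the depth is the number of divisions: log_3(4782969) = 14

The recursion tree depth is log_3(4782969) = 14. At each level, the problem size is divided by 3, so it takes 14 divisions to reduce to a base case of size 1. The algorithm makes 3 recursive calls at each level.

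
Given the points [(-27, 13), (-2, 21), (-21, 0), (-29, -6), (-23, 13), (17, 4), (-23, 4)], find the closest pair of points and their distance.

Computing all pairwise distances among 7 points:

d((-27, 13), (-2, 21)) = 26.2488
d((-27, 13), (-21, 0)) = 14.3178
d((-27, 13), (-29, -6)) = 19.105
d((-27, 13), (-23, 13)) = 4.0 <-- minimum
d((-27, 13), (17, 4)) = 44.911
d((-27, 13), (-23, 4)) = 9.8489
d((-2, 21), (-21, 0)) = 28.3196
d((-2, 21), (-29, -6)) = 38.1838
d((-2, 21), (-23, 13)) = 22.4722
d((-2, 21), (17, 4)) = 25.4951
d((-2, 21), (-23, 4)) = 27.0185
d((-21, 0), (-29, -6)) = 10.0
d((-21, 0), (-23, 13)) = 13.1529
d((-21, 0), (17, 4)) = 38.2099
d((-21, 0), (-23, 4)) = 4.4721
d((-29, -6), (-23, 13)) = 19.9249
d((-29, -6), (17, 4)) = 47.0744
d((-29, -6), (-23, 4)) = 11.6619
d((-23, 13), (17, 4)) = 41.0
d((-23, 13), (-23, 4)) = 9.0
d((17, 4), (-23, 4)) = 40.0

Closest pair: (-27, 13) and (-23, 13) with distance 4.0

The closest pair is (-27, 13) and (-23, 13) with Euclidean distance 4.0. For 7 points, brute-force pairwise comparison is shown above. For large n, the divide-and-conquer algorithm (sort by x, recurse on halves, check the dividing strip) achieves O(n log n).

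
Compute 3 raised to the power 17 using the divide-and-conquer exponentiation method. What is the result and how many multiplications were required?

Computing 3^17 by squaring (build up from 3^1; each line after the first costs one multiplication):

3^1 = 3
3^2 = (3^1)^2 = 3^2 = 9
3^4 = (3^2)^2 = 9^2 = 81
3^8 = (3^4)^2 = 81^2 = 6561
3^16 = (3^8)^2 = 6561^2 = 43046721
3^17 = 3 * 3^16 = 3 * 43046721 = 129140163

Result: 129140163
Multiplications needed: 5 (5 lines after 3^1)

3^17 = 129140163. Using exponentiation by squaring, this requires 5 multiplications. The key idea: if the exponent is even, square the half-power; if odd, multiply by the base once.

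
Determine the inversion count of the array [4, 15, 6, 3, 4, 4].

Finding inversions in [4, 15, 6, 3, 4, 4]:

(0, 3): arr[0]=4 > arr[3]=3
(1, 2): arr[1]=15 > arr[2]=6
(1, 3): arr[1]=15 > arr[3]=3
(1, 4): arr[1]=15 > arr[4]=4
(1, 5): arr[1]=15 > arr[5]=4
(2, 3): arr[2]=6 > arr[3]=3
(2, 4): arr[2]=6 > arr[4]=4
(2, 5): arr[2]=6 > arr[5]=4

Total inversions: 8

The array has 8 inversion(s): (0,3), (1,2), (1,3), (1,4), (1,5), (2,3), (2,4), (2,5). Each pair (i,j) satisfies i < j and arr[i] > arr[j].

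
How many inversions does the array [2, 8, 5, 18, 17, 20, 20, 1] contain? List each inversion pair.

Finding inversions in [2, 8, 5, 18, 17, 20, 20, 1]:

(0, 7): arr[0]=2 > arr[7]=1
(1, 2): arr[1]=8 > arr[2]=5
(1, 7): arr[1]=8 > arr[7]=1
(2, 7): arr[2]=5 > arr[7]=1
(3, 4): arr[3]=18 > arr[4]=17
(3, 7): arr[3]=18 > arr[7]=1
(4, 7): arr[4]=17 > arr[7]=1
(5, 7): arr[5]=20 > arr[7]=1
(6, 7): arr[6]=20 > arr[7]=1

Total inversions: 9

The array has 9 inversion(s): (0,7), (1,2), (1,7), (2,7), (3,4), (3,7), (4,7), (5,7), (6,7). Each pair (i,j) satisfies i < j and arr[i] > arr[j].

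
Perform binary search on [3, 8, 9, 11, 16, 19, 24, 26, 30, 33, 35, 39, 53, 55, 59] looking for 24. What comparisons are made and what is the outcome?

Binary search for 24 in [3, 8, 9, 11, 16, 19, 24, 26, 30, 33, 35, 39, 53, 55, 59]:

lo=0, hi=14, mid=7, arr[mid]=26 -> 26 > 24, search left half
lo=0, hi=6, mid=3, arr[mid]=11 -> 11 < 24, search right half
lo=4, hi=6, mid=5, arr[mid]=19 -> 19 < 24, search right half
lo=6, hi=6, mid=6, arr[mid]=24 -> Found target at index 6!

Binary search finds 24 at index 6 after 4 comparisons. The search repeatedly halves the search space by comparing with the middle element.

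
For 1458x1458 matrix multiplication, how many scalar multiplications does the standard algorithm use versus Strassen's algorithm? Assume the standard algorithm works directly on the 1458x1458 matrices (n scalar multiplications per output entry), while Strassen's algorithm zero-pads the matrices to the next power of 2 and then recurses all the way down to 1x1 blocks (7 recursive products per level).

Matrix multiplication for 1458x1458 matrices:

Strassen's algorithm requires power-of-2 dimensions. Pad 1458x1458 to 2048x2048 (next power of 2).

Standard algorithm: 1458^3 = 3099363912 multiplications
Strassen's algorithm: 7^(log2(2048)) = 7^11 = 1977326743 multiplications
Savings: 3099363912 - 1977326743 = 1122037169 multiplications

Standard: 3099363912 multiplications (1458^3). Strassen: 1977326743 multiplications (7^11, after padding to 2048x2048). Strassen reduces 8 recursive multiplications to 7 at each level.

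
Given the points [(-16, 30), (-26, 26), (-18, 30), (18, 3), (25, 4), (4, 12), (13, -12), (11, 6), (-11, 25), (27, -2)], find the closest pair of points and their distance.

Computing all pairwise distances among 10 points:

d((-16, 30), (-26, 26)) = 10.7703
d((-16, 30), (-18, 30)) = 2.0 <-- minimum
d((-16, 30), (18, 3)) = 43.4166
d((-16, 30), (25, 4)) = 48.5489
d((-16, 30), (4, 12)) = 26.9072
d((-16, 30), (13, -12)) = 51.0392
d((-16, 30), (11, 6)) = 36.1248
d((-16, 30), (-11, 25)) = 7.0711
d((-16, 30), (27, -2)) = 53.6004
d((-26, 26), (-18, 30)) = 8.9443
d((-26, 26), (18, 3)) = 49.6488
d((-26, 26), (25, 4)) = 55.5428
d((-26, 26), (4, 12)) = 33.1059
d((-26, 26), (13, -12)) = 54.4518
d((-26, 26), (11, 6)) = 42.0595
d((-26, 26), (-11, 25)) = 15.0333
d((-26, 26), (27, -2)) = 59.9416
d((-18, 30), (18, 3)) = 45.0
d((-18, 30), (25, 4)) = 50.2494
d((-18, 30), (4, 12)) = 28.4253
d((-18, 30), (13, -12)) = 52.2015
d((-18, 30), (11, 6)) = 37.6431
d((-18, 30), (-11, 25)) = 8.6023
d((-18, 30), (27, -2)) = 55.2178
d((18, 3), (25, 4)) = 7.0711
d((18, 3), (4, 12)) = 16.6433
d((18, 3), (13, -12)) = 15.8114
d((18, 3), (11, 6)) = 7.6158
d((18, 3), (-11, 25)) = 36.4005
d((18, 3), (27, -2)) = 10.2956
d((25, 4), (4, 12)) = 22.4722
d((25, 4), (13, -12)) = 20.0
d((25, 4), (11, 6)) = 14.1421
d((25, 4), (-11, 25)) = 41.6773
d((25, 4), (27, -2)) = 6.3246
d((4, 12), (13, -12)) = 25.632
d((4, 12), (11, 6)) = 9.2195
d((4, 12), (-11, 25)) = 19.8494
d((4, 12), (27, -2)) = 26.9258
d((13, -12), (11, 6)) = 18.1108
d((13, -12), (-11, 25)) = 44.1022
d((13, -12), (27, -2)) = 17.2047
d((11, 6), (-11, 25)) = 29.0689
d((11, 6), (27, -2)) = 17.8885
d((-11, 25), (27, -2)) = 46.6154

Closest pair: (-16, 30) and (-18, 30) with distance 2.0

The closest pair is (-16, 30) and (-18, 30) with Euclidean distance 2.0. For 10 points, brute-force pairwise comparison is shown above. For large n, the divide-and-conquer algorithm (sort by x, recurse on halves, check the dividing strip) achieves O(n log n).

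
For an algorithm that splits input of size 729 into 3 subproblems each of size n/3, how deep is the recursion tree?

For divide and conquer with division factor 3:

Problem sizes at each level:
Level 0: 729
Level 1: 243
Level 2: 81
Level 3: 27
Level 4: 9
Level 5: 3
Level 6: 1

The root is level 0 and the size-1 base case is level 6 (the tree spans levels 0 through 6, i.e. 7 levels counting the root), so the depth is the number of divisions: log_3(729) = 6

The recursion tree depth is log_3(729) = 6. At each level, the problem size is divided by 3, so it takes 6 divisions to reduce to a base case of size 1. The algorithm makes 3 recursive calls at each level.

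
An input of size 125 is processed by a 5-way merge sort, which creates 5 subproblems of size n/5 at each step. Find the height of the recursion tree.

For divide and conquer with division factor 5:

Problem sizes at each level:
Level 0: 125
Level 1: 25
Level 2: 5
Level 3: 1

The root is level 0 and the size-1 base case is level 3 (the tree spans levels 0 through 3, i.e. 4 levels counting the root), so the depth is the number of divisions: log_5(125) = 3

The recursion tree depth is log_5(125) = 3. At each level, the problem size is divided by 5, so it takes 3 divisions to reduce to a base case of size 1. The algorithm makes 5 recursive calls at each level.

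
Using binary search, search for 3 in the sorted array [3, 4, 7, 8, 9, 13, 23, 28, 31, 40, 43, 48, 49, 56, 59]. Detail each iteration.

Binary search for 3 in [3, 4, 7, 8, 9, 13, 23, 28, 31, 40, 43, 48, 49, 56, 59]:

lo=0, hi=14, mid=7, arr[mid]=28 -> 28 > 3, search left half
lo=0, hi=6, mid=3, arr[mid]=8 -> 8 > 3, search left half
lo=0, hi=2, mid=1, arr[mid]=4 -> 4 > 3, search left half
lo=0, hi=0, mid=0, arr[mid]=3 -> Found target at index 0!

Binary search finds 3 at index 0 after 4 comparisons. The search repeatedly halves the search space by comparing with the middle element.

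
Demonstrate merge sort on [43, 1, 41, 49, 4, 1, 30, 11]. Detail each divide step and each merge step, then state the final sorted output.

Merge sort trace:

Split: [43, 1, 41, 49, 4, 1, 30, 11] -> [43, 1, 41, 49] and [4, 1, 30, 11]
  Split: [43, 1, 41, 49] -> [43, 1] and [41, 49]
    Split: [43, 1] -> [43] and [1]
    Merge: [43] + [1] -> [1, 43]
    Split: [41, 49] -> [41] and [49]
    Merge: [41] + [49] -> [41, 49]
  Merge: [1, 43] + [41, 49] -> [1, 41, 43, 49]
  Split: [4, 1, 30, 11] -> [4, 1] and [30, 11]
    Split: [4, 1] -> [4] and [1]
    Merge: [4] + [1] -> [1, 4]
    Split: [30, 11] -> [30] and [11]
    Merge: [30] + [11] -> [11, 30]
  Merge: [1, 4] + [11, 30] -> [1, 4, 11, 30]
Merge: [1, 41, 43, 49] + [1, 4, 11, 30] -> [1, 1, 4, 11, 30, 41, 43, 49]

Final sorted array: [1, 1, 4, 11, 30, 41, 43, 49]

The merge sort proceeds by recursively splitting the array and merging sorted halves.
After all merges, the sorted array is [1, 1, 4, 11, 30, 41, 43, 49].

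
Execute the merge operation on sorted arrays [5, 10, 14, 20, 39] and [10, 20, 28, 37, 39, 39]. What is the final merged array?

Merging process:

Compare 5 vs 10: take 5 from left. Merged: [5]
Compare 10 vs 10: take 10 from left. Merged: [5, 10]
Compare 14 vs 10: take 10 from right. Merged: [5, 10, 10]
Compare 14 vs 20: take 14 from left. Merged: [5, 10, 10, 14]
Compare 20 vs 20: take 20 from left. Merged: [5, 10, 10, 14, 20]
Compare 39 vs 20: take 20 from right. Merged: [5, 10, 10, 14, 20, 20]
Compare 39 vs 28: take 28 from right. Merged: [5, 10, 10, 14, 20, 20, 28]
Compare 39 vs 37: take 37 from right. Merged: [5, 10, 10, 14, 20, 20, 28, 37]
Compare 39 vs 39: take 39 from left. Merged: [5, 10, 10, 14, 20, 20, 28, 37, 39]
Append remaining from right: [39, 39]. Merged: [5, 10, 10, 14, 20, 20, 28, 37, 39, 39, 39]

Final merged array: [5, 10, 10, 14, 20, 20, 28, 37, 39, 39, 39]
Total comparisons: 9

The merged array is [5, 10, 10, 14, 20, 20, 28, 37, 39, 39, 39], requiring 9 comparisons. The merge step runs in O(n) time where n is the total number of elements.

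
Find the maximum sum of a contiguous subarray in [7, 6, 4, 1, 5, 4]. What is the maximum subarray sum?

Using Kadane's algorithm on [7, 6, 4, 1, 5, 4]:

Scanning through the array:
Position 1 (value 6): max_ending_here = 13, max_so_far = 13
Position 2 (value 4): max_ending_here = 17, max_so_far = 17
Position 3 (value 1): max_ending_here = 18, max_so_far = 18
Position 4 (value 5): max_ending_here = 23, max_so_far = 23
Position 5 (value 4): max_ending_here = 27, max_so_far = 27

Maximum subarray: [7, 6, 4, 1, 5, 4]
Maximum sum: 27

The maximum subarray is [7, 6, 4, 1, 5, 4] with sum 27. This subarray runs from index 0 to index 5.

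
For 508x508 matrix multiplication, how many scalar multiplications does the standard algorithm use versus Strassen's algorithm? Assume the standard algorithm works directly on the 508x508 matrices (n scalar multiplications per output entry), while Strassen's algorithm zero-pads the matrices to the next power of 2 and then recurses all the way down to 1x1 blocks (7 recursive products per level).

Matrix multiplication for 508x508 matrices:

Strassen's algorithm requires power-of-2 dimensions. Pad 508x508 to 512x512 (next power of 2).

Standard algorithm: 508^3 = 131096512 multiplications
Strassen's algorithm: 7^(log2(512)) = 7^9 = 40353607 multiplications
Savings: 131096512 - 40353607 = 90742905 multiplications

Standard: 131096512 multiplications (508^3). Strassen: 40353607 multiplications (7^9, after padding to 512x512). Strassen reduces 8 recursive multiplications to 7 at each level.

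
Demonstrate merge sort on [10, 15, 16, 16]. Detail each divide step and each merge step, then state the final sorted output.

Merge sort trace:

Split: [10, 15, 16, 16] -> [10, 15] and [16, 16]
  Split: [10, 15] -> [10] and [15]
  Merge: [10] + [15] -> [10, 15]
  Split: [16, 16] -> [16] and [16]
  Merge: [16] + [16] -> [16, 16]
Merge: [10, 15] + [16, 16] -> [10, 15, 16, 16]

Final sorted array: [10, 15, 16, 16]

The merge sort proceeds by recursively splitting the array and merging sorted halves.
After all merges, the sorted array is [10, 15, 16, 16].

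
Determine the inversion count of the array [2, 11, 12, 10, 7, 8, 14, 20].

Finding inversions in [2, 11, 12, 10, 7, 8, 14, 20]:

(1, 3): arr[1]=11 > arr[3]=10
(1, 4): arr[1]=11 > arr[4]=7
(1, 5): arr[1]=11 > arr[5]=8
(2, 3): arr[2]=12 > arr[3]=10
(2, 4): arr[2]=12 > arr[4]=7
(2, 5): arr[2]=12 > arr[5]=8
(3, 4): arr[3]=10 > arr[4]=7
(3, 5): arr[3]=10 > arr[5]=8

Total inversions: 8

The array has 8 inversion(s): (1,3), (1,4), (1,5), (2,3), (2,4), (2,5), (3,4), (3,5). Each pair (i,j) satisfies i < j and arr[i] > arr[j].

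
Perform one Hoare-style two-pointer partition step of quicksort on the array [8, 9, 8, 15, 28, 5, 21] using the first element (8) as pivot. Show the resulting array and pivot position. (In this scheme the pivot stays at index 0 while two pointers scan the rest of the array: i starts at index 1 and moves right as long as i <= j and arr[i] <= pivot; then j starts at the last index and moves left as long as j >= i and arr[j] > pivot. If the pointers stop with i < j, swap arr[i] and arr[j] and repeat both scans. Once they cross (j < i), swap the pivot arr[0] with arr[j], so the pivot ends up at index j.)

Hoare-style two-pointer partition with pivot = 8:

Initial array: [8, 9, 8, 15, 28, 5, 21]

Pointers start at i = 1, j = 6.
i stops at index 1 (arr[1]=9 > 8), j stops at index 5 (arr[5]=5 <= 8): swap arr[1] and arr[5], array becomes [8, 5, 8, 15, 28, 9, 21]
i ends at 3, j ends at 2: the pointers have crossed (j < i), so scanning stops.

Swap pivot arr[0] with arr[2] to place pivot at position 2: [8, 5, 8, 15, 28, 9, 21]
Pivot position: 2

After partitioning with pivot 8, the array becomes [8, 5, 8, 15, 28, 9, 21]. The pivot is placed at index 2. All elements to the left of the pivot are <= 8, and all elements to the right are > 8.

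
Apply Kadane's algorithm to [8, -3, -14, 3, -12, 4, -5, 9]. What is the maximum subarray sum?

Using Kadane's algorithm on [8, -3, -14, 3, -12, 4, -5, 9]:

Scanning through the array:
Position 1 (value -3): max_ending_here = 5, max_so_far = 8
Position 2 (value -14): max_ending_here = -9, max_so_far = 8
Position 3 (value 3): max_ending_here = 3, max_so_far = 8
Position 4 (value -12): max_ending_here = -9, max_so_far = 8
Position 5 (value 4): max_ending_here = 4, max_so_far = 8
Position 6 (value -5): max_ending_here = -1, max_so_far = 8
Position 7 (value 9): max_ending_here = 9, max_so_far = 9

Maximum subarray: [9]
Maximum sum: 9

The maximum subarray is [9] with sum 9. This subarray runs from index 7 to index 7.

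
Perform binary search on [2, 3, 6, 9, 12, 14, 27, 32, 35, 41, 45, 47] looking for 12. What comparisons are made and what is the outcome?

Binary search for 12 in [2, 3, 6, 9, 12, 14, 27, 32, 35, 41, 45, 47]:

lo=0, hi=11, mid=5, arr[mid]=14 -> 14 > 12, search left half
lo=0, hi=4, mid=2, arr[mid]=6 -> 6 < 12, search right half
lo=3, hi=4, mid=3, arr[mid]=9 -> 9 < 12, search right half
lo=4, hi=4, mid=4, arr[mid]=12 -> Found target at index 4!

Binary search finds 12 at index 4 after 4 comparisons. The search repeatedly halves the search space by comparing with the middle element.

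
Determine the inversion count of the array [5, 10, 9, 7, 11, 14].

Finding inversions in [5, 10, 9, 7, 11, 14]:

(1, 2): arr[1]=10 > arr[2]=9
(1, 3): arr[1]=10 > arr[3]=7
(2, 3): arr[2]=9 > arr[3]=7

Total inversions: 3

The array has 3 inversion(s): (1,2), (1,3), (2,3). Each pair (i,j) satisfies i < j and arr[i] > arr[j].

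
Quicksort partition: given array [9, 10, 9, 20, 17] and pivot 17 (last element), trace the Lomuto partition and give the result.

Lomuto partition with pivot = 17:

Initial array: [9, 10, 9, 20, 17]

arr[0]=9 <= 17: swap with position 0, array becomes [9, 10, 9, 20, 17]
arr[1]=10 <= 17: swap with position 1, array becomes [9, 10, 9, 20, 17]
arr[2]=9 <= 17: swap with position 2, array becomes [9, 10, 9, 20, 17]
arr[3]=20 > 17: no swap

Place pivot at position 3: [9, 10, 9, 17, 20]
Pivot position: 3

After partitioning with pivot 17, the array becomes [9, 10, 9, 17, 20]. The pivot is placed at index 3. All elements to the left of the pivot are <= 17, and all elements to the right are > 17.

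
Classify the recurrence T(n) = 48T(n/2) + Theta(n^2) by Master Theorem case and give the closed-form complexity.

Master Theorem for T(n) = 48T(n/2) + O(n^2):

a = 48, b = 2, c = 2
log_b(a) = log_2(48) = 5.5850

Case 1: c = 2 < log_2(48) = 5.5850
T(n) = O(n^(log_2 48))

For T(n) = 48T(n/2) + O(n^2): log_2(48) = 5.5850. This is Case 1 of the Master Theorem (c < log_b(a), work dominated by leaves), giving O(n^(log_2 48)).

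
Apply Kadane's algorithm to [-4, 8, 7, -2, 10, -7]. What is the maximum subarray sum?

Using Kadane's algorithm on [-4, 8, 7, -2, 10, -7]:

Scanning through the array:
Position 1 (value 8): max_ending_here = 8, max_so_far = 8
Position 2 (value 7): max_ending_here = 15, max_so_far = 15
Position 3 (value -2): max_ending_here = 13, max_so_far = 15
Position 4 (value 10): max_ending_here = 23, max_so_far = 23
Position 5 (value -7): max_ending_here = 16, max_so_far = 23

Maximum subarray: [8, 7, -2, 10]
Maximum sum: 23

The maximum subarray is [8, 7, -2, 10] with sum 23. This subarray runs from index 1 to index 4.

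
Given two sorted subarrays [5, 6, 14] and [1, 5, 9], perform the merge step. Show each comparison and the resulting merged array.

Merging process:

Compare 5 vs 1: take 1 from right. Merged: [1]
Compare 5 vs 5: take 5 from left. Merged: [1, 5]
Compare 6 vs 5: take 5 from right. Merged: [1, 5, 5]
Compare 6 vs 9: take 6 from left. Merged: [1, 5, 5, 6]
Compare 14 vs 9: take 9 from right. Merged: [1, 5, 5, 6, 9]
Append remaining from left: [14]. Merged: [1, 5, 5, 6, 9, 14]

Final merged array: [1, 5, 5, 6, 9, 14]
Total comparisons: 5

The merged array is [1, 5, 5, 6, 9, 14], requiring 5 comparisons. The merge step runs in O(n) time where n is the total number of elements.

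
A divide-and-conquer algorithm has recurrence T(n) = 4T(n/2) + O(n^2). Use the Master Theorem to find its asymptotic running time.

Master Theorem for T(n) = 4T(n/2) + O(n^2):

a = 4, b = 2, c = 2
log_b(a) = log_2(4) = 2.0000

Case 2: c = 2 = log_2(4) = 2.0000
T(n) = O(n^2 log n) = O(n^2 log n)

For T(n) = 4T(n/2) + O(n^2): log_2(4) = 2.0000. This is Case 2 of the Master Theorem (c = log_b(a), equal work at all levels), giving O(n^2 log n).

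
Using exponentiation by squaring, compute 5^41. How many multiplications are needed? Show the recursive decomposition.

Computing 5^41 by squaring (build up from 5^1; each line after the first costs one multiplication):

5^1 = 5
5^2 = (5^1)^2 = 5^2 = 25
5^4 = (5^2)^2 = 25^2 = 625
5^5 = 5 * 5^4 = 5 * 625 = 3125
5^10 = (5^5)^2 = 3125^2 = 9765625
5^20 = (5^10)^2 = 9765625^2 = 95367431640625
5^40 = (5^20)^2 = 95367431640625^2 = 9094947017729282379150390625
5^41 = 5 * 5^40 = 5 * 9094947017729282379150390625 = 45474735088646411895751953125

Result: 45474735088646411895751953125
Multiplications needed: 7 (7 lines after 5^1)

5^41 = 45474735088646411895751953125. Using exponentiation by squaring, this requires 7 multiplications. The key idea: if the exponent is even, square the half-power; if odd, multiply by the base once.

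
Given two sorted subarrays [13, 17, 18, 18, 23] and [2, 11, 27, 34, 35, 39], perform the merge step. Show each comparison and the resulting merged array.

Merging process:

Compare 13 vs 2: take 2 from right. Merged: [2]
Compare 13 vs 11: take 11 from right. Merged: [2, 11]
Compare 13 vs 27: take 13 from left. Merged: [2, 11, 13]
Compare 17 vs 27: take 17 from left. Merged: [2, 11, 13, 17]
Compare 18 vs 27: take 18 from left. Merged: [2, 11, 13, 17, 18]
Compare 18 vs 27: take 18 from left. Merged: [2, 11, 13, 17, 18, 18]
Compare 23 vs 27: take 23 from left. Merged: [2, 11, 13, 17, 18, 18, 23]
Append remaining from right: [27, 34, 35, 39]. Merged: [2, 11, 13, 17, 18, 18, 23, 27, 34, 35, 39]

Final merged array: [2, 11, 13, 17, 18, 18, 23, 27, 34, 35, 39]
Total comparisons: 7

The merged array is [2, 11, 13, 17, 18, 18, 23, 27, 34, 35, 39], requiring 7 comparisons. The merge step runs in O(n) time where n is the total number of elements.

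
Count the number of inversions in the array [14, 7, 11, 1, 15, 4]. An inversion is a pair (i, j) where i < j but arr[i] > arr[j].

Finding inversions in [14, 7, 11, 1, 15, 4]:

(0, 1): arr[0]=14 > arr[1]=7
(0, 2): arr[0]=14 > arr[2]=11
(0, 3): arr[0]=14 > arr[3]=1
(0, 5): arr[0]=14 > arr[5]=4
(1, 3): arr[1]=7 > arr[3]=1
(1, 5): arr[1]=7 > arr[5]=4
(2, 3): arr[2]=11 > arr[3]=1
(2, 5): arr[2]=11 > arr[5]=4
(4, 5): arr[4]=15 > arr[5]=4

Total inversions: 9

The array has 9 inversion(s): (0,1), (0,2), (0,3), (0,5), (1,3), (1,5), (2,3), (2,5), (4,5). Each pair (i,j) satisfies i < j and arr[i] > arr[j].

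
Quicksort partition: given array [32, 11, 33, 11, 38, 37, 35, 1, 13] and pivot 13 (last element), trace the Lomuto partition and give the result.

Lomuto partition with pivot = 13:

Initial array: [32, 11, 33, 11, 38, 37, 35, 1, 13]

arr[0]=32 > 13: no swap
arr[1]=11 <= 13: swap with position 0, array becomes [11, 32, 33, 11, 38, 37, 35, 1, 13]
arr[2]=33 > 13: no swap
arr[3]=11 <= 13: swap with position 1, array becomes [11, 11, 33, 32, 38, 37, 35, 1, 13]
arr[4]=38 > 13: no swap
arr[5]=37 > 13: no swap
arr[6]=35 > 13: no swap
arr[7]=1 <= 13: swap with position 2, array becomes [11, 11, 1, 32, 38, 37, 35, 33, 13]

Place pivot at position 3: [11, 11, 1, 13, 38, 37, 35, 33, 32]
Pivot position: 3

After partitioning with pivot 13, the array becomes [11, 11, 1, 13, 38, 37, 35, 33, 32]. The pivot is placed at index 3. All elements to the left of the pivot are <= 13, and all elements to the right are > 13.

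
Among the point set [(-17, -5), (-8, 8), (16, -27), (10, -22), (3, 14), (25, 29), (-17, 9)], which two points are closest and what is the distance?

Computing all pairwise distances among 7 points:

d((-17, -5), (-8, 8)) = 15.8114
d((-17, -5), (16, -27)) = 39.6611
d((-17, -5), (10, -22)) = 31.9061
d((-17, -5), (3, 14)) = 27.5862
d((-17, -5), (25, 29)) = 54.037
d((-17, -5), (-17, 9)) = 14.0
d((-8, 8), (16, -27)) = 42.4382
d((-8, 8), (10, -22)) = 34.9857
d((-8, 8), (3, 14)) = 12.53
d((-8, 8), (25, 29)) = 39.1152
d((-8, 8), (-17, 9)) = 9.0554
d((16, -27), (10, -22)) = 7.8102 <-- minimum
d((16, -27), (3, 14)) = 43.0116
d((16, -27), (25, 29)) = 56.7186
d((16, -27), (-17, 9)) = 48.8365
d((10, -22), (3, 14)) = 36.6742
d((10, -22), (25, 29)) = 53.1601
d((10, -22), (-17, 9)) = 41.1096
d((3, 14), (25, 29)) = 26.6271
d((3, 14), (-17, 9)) = 20.6155
d((25, 29), (-17, 9)) = 46.5188

Closest pair: (16, -27) and (10, -22) with distance 7.8102

The closest pair is (16, -27) and (10, -22) with Euclidean distance 7.8102. For 7 points, brute-force pairwise comparison is shown above. For large n, the divide-and-conquer algorithm (sort by x, recurse on halves, check the dividing strip) achieves O(n log n).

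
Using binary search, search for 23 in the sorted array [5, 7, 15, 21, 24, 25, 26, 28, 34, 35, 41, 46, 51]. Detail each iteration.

Binary search for 23 in [5, 7, 15, 21, 24, 25, 26, 28, 34, 35, 41, 46, 51]:

lo=0, hi=12, mid=6, arr[mid]=26 -> 26 > 23, search left half
lo=0, hi=5, mid=2, arr[mid]=15 -> 15 < 23, search right half
lo=3, hi=5, mid=4, arr[mid]=24 -> 24 > 23, search left half
lo=3, hi=3, mid=3, arr[mid]=21 -> 21 < 23, search right half
lo=4 > hi=3, target 23 not found

Binary search determines that 23 is not in the array after 4 comparisons. The search space was exhausted without finding the target.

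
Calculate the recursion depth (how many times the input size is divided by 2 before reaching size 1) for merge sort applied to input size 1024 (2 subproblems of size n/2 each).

For divide and conquer with division factor 2:

Problem sizes at each level:
Level 0: 1024
Level 1: 512
Level 2: 256
Level 3: 128
Level 4: 64
Level 5: 32
Level 6: 16
Level 7: 8
Level 8: 4
Level 9: 2
Level 10: 1

The root is level 0 and the size-1 base case is level 10 (the tree spans levels 0 through 10, i.e. 11 levels counting the root), so the depth is the number of divisions: log_2(1024) = 10

The recursion tree depth is log_2(1024) = 10. At each level, the problem size is divided by 2, so it takes 10 divisions to reduce to a base case of size 1. The algorithm makes 2 recursive calls at each level.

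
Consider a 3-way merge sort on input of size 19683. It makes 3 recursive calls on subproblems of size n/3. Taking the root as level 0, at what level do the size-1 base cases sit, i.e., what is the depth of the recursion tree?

For divide and conquer with division factor 3:

Problem sizes at each level:
Level 0: 19683
Level 1: 6561
Level 2: 2187
Level 3: 729
Level 4: 243
Level 5: 81
Level 6: 27
Level 7: 9
Level 8: 3
Level 9: 1

The root is level 0 and the size-1 base case is level 9 (the tree spans levels 0 through 9, i.e. 10 levels counting the root), so the depth is the number of divisions: log_3(19683) = 9

The recursion tree depth is log_3(19683) = 9. At each level, the problem size is divided by 3, so it takes 9 divisions to reduce to a base case of size 1. The algorithm makes 3 recursive calls at each level.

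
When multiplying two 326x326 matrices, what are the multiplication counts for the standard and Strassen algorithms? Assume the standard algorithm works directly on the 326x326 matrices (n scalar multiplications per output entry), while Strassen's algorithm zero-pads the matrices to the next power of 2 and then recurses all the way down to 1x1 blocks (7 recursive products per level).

Matrix multiplication for 326x326 matrices:

Strassen's algorithm requires power-of-2 dimensions. Pad 326x326 to 512x512 (next power of 2).

Standard algorithm: 326^3 = 34645976 multiplications
Strassen's algorithm: 7^(log2(512)) = 7^9 = 40353607 multiplications
Difference: 34645976 - 40353607 = -5707631 (Strassen uses MORE here due to padding overhead — for small or just-over-power-of-2 n, padding can outweigh the per-level savings)

Standard: 34645976 multiplications (326^3). Strassen: 40353607 multiplications (7^9, after padding to 512x512). Strassen reduces 8 recursive multiplications to 7 at each level.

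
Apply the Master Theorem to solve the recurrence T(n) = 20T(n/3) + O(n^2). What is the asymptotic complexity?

Master Theorem for T(n) = 20T(n/3) + O(n^2):

a = 20, b = 3, c = 2
log_b(a) = log_3(20) = 2.7268

Case 1: c = 2 < log_3(20) = 2.7268
T(n) = O(n^(log_3 20))

For T(n) = 20T(n/3) + O(n^2): log_3(20) = 2.7268. This is Case 1 of the Master Theorem (c < log_b(a), work dominated by leaves), giving O(n^(log_3 20)).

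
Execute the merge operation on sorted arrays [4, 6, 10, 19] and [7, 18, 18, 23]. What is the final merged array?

Merging process:

Compare 4 vs 7: take 4 from left. Merged: [4]
Compare 6 vs 7: take 6 from left. Merged: [4, 6]
Compare 10 vs 7: take 7 from right. Merged: [4, 6, 7]
Compare 10 vs 18: take 10 from left. Merged: [4, 6, 7, 10]
Compare 19 vs 18: take 18 from right. Merged: [4, 6, 7, 10, 18]
Compare 19 vs 18: take 18 from right. Merged: [4, 6, 7, 10, 18, 18]
Compare 19 vs 23: take 19 from left. Merged: [4, 6, 7, 10, 18, 18, 19]
Append remaining from right: [23]. Merged: [4, 6, 7, 10, 18, 18, 19, 23]

Final merged array: [4, 6, 7, 10, 18, 18, 19, 23]
Total comparisons: 7

The merged array is [4, 6, 7, 10, 18, 18, 19, 23], requiring 7 comparisons. The merge step runs in O(n) time where n is the total number of elements.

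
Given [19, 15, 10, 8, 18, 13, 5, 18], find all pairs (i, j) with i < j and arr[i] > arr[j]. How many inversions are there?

Finding inversions in [19, 15, 10, 8, 18, 13, 5, 18]:

(0, 1): arr[0]=19 > arr[1]=15
(0, 2): arr[0]=19 > arr[2]=10
(0, 3): arr[0]=19 > arr[3]=8
(0, 4): arr[0]=19 > arr[4]=18
(0, 5): arr[0]=19 > arr[5]=13
(0, 6): arr[0]=19 > arr[6]=5
(0, 7): arr[0]=19 > arr[7]=18
(1, 2): arr[1]=15 > arr[2]=10
(1, 3): arr[1]=15 > arr[3]=8
(1, 5): arr[1]=15 > arr[5]=13
(1, 6): arr[1]=15 > arr[6]=5
(2, 3): arr[2]=10 > arr[3]=8
(2, 6): arr[2]=10 > arr[6]=5
(3, 6): arr[3]=8 > arr[6]=5
(4, 5): arr[4]=18 > arr[5]=13
(4, 6): arr[4]=18 > arr[6]=5
(5, 6): arr[5]=13 > arr[6]=5

Total inversions: 17

The array has 17 inversion(s): (0,1), (0,2), (0,3), (0,4), (0,5), (0,6), (0,7), (1,2), (1,3), (1,5), (1,6), (2,3), (2,6), (3,6), (4,5), (4,6), (5,6). Each pair (i,j) satisfies i < j and arr[i] > arr[j].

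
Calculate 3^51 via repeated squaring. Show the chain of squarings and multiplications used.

Computing 3^51 by squaring (build up from 3^1; each line after the first costs one multiplication):

3^1 = 3
3^2 = (3^1)^2 = 3^2 = 9
3^3 = 3 * 3^2 = 3 * 9 = 27
3^6 = (3^3)^2 = 27^2 = 729
3^12 = (3^6)^2 = 729^2 = 531441
3^24 = (3^12)^2 = 531441^2 = 282429536481
3^25 = 3 * 3^24 = 3 * 282429536481 = 847288609443
3^50 = (3^25)^2 = 847288609443^2 = 717897987691852588770249
3^51 = 3 * 3^50 = 3 * 717897987691852588770249 = 2153693963075557766310747

Result: 2153693963075557766310747
Multiplications needed: 8 (8 lines after 3^1)

3^51 = 2153693963075557766310747. Using exponentiation by squaring, this requires 8 multiplications. The key idea: if the exponent is even, square the half-power; if odd, multiply by the base once.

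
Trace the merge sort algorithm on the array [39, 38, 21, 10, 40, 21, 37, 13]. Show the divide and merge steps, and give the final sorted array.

Merge sort trace:

Split: [39, 38, 21, 10, 40, 21, 37, 13] -> [39, 38, 21, 10] and [40, 21, 37, 13]
  Split: [39, 38, 21, 10] -> [39, 38] and [21, 10]
    Split: [39, 38] -> [39] and [38]
    Merge: [39] + [38] -> [38, 39]
    Split: [21, 10] -> [21] and [10]
    Merge: [21] + [10] -> [10, 21]
  Merge: [38, 39] + [10, 21] -> [10, 21, 38, 39]
  Split: [40, 21, 37, 13] -> [40, 21] and [37, 13]
    Split: [40, 21] -> [40] and [21]
    Merge: [40] + [21] -> [21, 40]
    Split: [37, 13] -> [37] and [13]
    Merge: [37] + [13] -> [13, 37]
  Merge: [21, 40] + [13, 37] -> [13, 21, 37, 40]
Merge: [10, 21, 38, 39] + [13, 21, 37, 40] -> [10, 13, 21, 21, 37, 38, 39, 40]

Final sorted array: [10, 13, 21, 21, 37, 38, 39, 40]

The merge sort proceeds by recursively splitting the array and merging sorted halves.
After all merges, the sorted array is [10, 13, 21, 21, 37, 38, 39, 40].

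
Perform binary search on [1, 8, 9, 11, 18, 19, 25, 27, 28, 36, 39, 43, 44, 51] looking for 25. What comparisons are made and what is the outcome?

Binary search for 25 in [1, 8, 9, 11, 18, 19, 25, 27, 28, 36, 39, 43, 44, 51]:

lo=0, hi=13, mid=6, arr[mid]=25 -> Found target at index 6!

Binary search finds 25 at index 6 after 1 comparisons. The search repeatedly halves the search space by comparing with the middle element.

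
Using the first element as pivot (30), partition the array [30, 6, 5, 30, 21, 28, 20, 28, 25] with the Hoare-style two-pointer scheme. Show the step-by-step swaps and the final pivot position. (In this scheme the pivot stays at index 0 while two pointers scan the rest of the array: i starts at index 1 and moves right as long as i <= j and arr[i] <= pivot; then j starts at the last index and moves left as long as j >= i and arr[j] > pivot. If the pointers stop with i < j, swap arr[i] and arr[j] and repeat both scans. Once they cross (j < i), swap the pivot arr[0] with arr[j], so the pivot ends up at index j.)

Hoare-style two-pointer partition with pivot = 30:

Initial array: [30, 6, 5, 30, 21, 28, 20, 28, 25]

Pointers start at i = 1, j = 8.
i ends at 9, j ends at 8: the pointers have crossed (j < i), so scanning stops.

Swap pivot arr[0] with arr[8] to place pivot at position 8: [25, 6, 5, 30, 21, 28, 20, 28, 30]
Pivot position: 8

After partitioning with pivot 30, the array becomes [25, 6, 5, 30, 21, 28, 20, 28, 30]. The pivot is placed at index 8. All elements to the left of the pivot are <= 30, and all elements to the right are > 30.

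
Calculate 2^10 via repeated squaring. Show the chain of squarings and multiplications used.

Computing 2^10 by squaring (build up from 2^1; each line after the first costs one multiplication):

2^1 = 2
2^2 = (2^1)^2 = 2^2 = 4
2^4 = (2^2)^2 = 4^2 = 16
2^5 = 2 * 2^4 = 2 * 16 = 32
2^10 = (2^5)^2 = 32^2 = 1024

Result: 1024
Multiplications needed: 4 (4 lines after 2^1)

2^10 = 1024. Using exponentiation by squaring, this requires 4 multiplications. The key idea: if the exponent is even, square the half-power; if odd, multiply by the base once.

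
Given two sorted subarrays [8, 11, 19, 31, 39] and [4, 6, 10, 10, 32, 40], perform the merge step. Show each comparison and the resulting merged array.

Merging process:

Compare 8 vs 4: take 4 from right. Merged: [4]
Compare 8 vs 6: take 6 from right. Merged: [4, 6]
Compare 8 vs 10: take 8 from left. Merged: [4, 6, 8]
Compare 11 vs 10: take 10 from right. Merged: [4, 6, 8, 10]
Compare 11 vs 10: take 10 from right. Merged: [4, 6, 8, 10, 10]
Compare 11 vs 32: take 11 from left. Merged: [4, 6, 8, 10, 10, 11]
Compare 19 vs 32: take 19 from left. Merged: [4, 6, 8, 10, 10, 11, 19]
Compare 31 vs 32: take 31 from left. Merged: [4, 6, 8, 10, 10, 11, 19, 31]
Compare 39 vs 32: take 32 from right. Merged: [4, 6, 8, 10, 10, 11, 19, 31, 32]
Compare 39 vs 40: take 39 from left. Merged: [4, 6, 8, 10, 10, 11, 19, 31, 32, 39]
Append remaining from right: [40]. Merged: [4, 6, 8, 10, 10, 11, 19, 31, 32, 39, 40]

Final merged array: [4, 6, 8, 10, 10, 11, 19, 31, 32, 39, 40]
Total comparisons: 10

The merged array is [4, 6, 8, 10, 10, 11, 19, 31, 32, 39, 40], requiring 10 comparisons. The merge step runs in O(n) time where n is the total number of elements.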